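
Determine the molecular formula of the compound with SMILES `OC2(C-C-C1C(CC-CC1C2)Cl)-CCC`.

C13H23ClO

Heavy atoms from the SMILES: 13 C, 1 Cl, 1 O.
Implicit hydrogens by atom environment:
  8 × C: 2 H each → 16
  3 × C: 1 H each → 3
  1 × C: 3 H
  1 × C: no H
  1 × Cl: no H
  1 × O: 1 H
  Total hydrogens = 23.
Molecular formula: C13H23ClO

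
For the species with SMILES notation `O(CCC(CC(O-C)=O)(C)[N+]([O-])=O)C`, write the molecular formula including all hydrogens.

C8H15NO5

Heavy atoms from the SMILES: 8 C, 1 N, 5 O.
Implicit hydrogens by atom environment:
  4 × O: no H
  3 × C: 3 H each → 9
  3 × C: 2 H each → 6
  2 × C: no H
  1 × N (charge +1): no H
  1 × O (charge -1): no H
  Total hydrogens = 15.
Molecular formula: C8H15NO5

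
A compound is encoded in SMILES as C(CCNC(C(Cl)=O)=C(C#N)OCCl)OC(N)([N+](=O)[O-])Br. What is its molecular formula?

C9H11BrCl2N4O5

Heavy atoms from the SMILES: 1 Br, 9 C, 2 Cl, 4 N, 5 O.
Implicit hydrogens by atom environment:
  5 × C: no H
  4 × C: 2 H each → 8
  4 × O: no H
  2 × Cl: no H
  1 × Br: no H
  1 × N: 2 H
  1 × N: 1 H
  1 × N: no H
  1 × N (charge +1): no H
  1 × O (charge -1): no H
  Total hydrogens = 11.
Molecular formula: C9H11BrCl2N4O5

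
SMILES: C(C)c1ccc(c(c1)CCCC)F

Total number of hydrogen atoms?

Hydrogens are implicit in SMILES; fill each atom to its normal valence:
  4 × C: 2 H each → 8
  3 × C (aromatic): 1 H each → 3
  3 × C (aromatic): no H
  2 × C: 3 H each → 6
  1 × F: no H
  Total hydrogens = 17.

17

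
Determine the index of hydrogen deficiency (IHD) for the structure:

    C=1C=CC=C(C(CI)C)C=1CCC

4

Molecular formula from the SMILES: C12H17I.
DoU = (2C + 2 + N − H − X)/2 = (2·12 + 2 + 0 − 17 − 1)/2 = 8/2 = 4.
(Structurally: 1 ring(s) + 3 π bond(s) = 4.)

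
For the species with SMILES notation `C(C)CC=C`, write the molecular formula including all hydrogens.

Heavy atoms from the SMILES: 5 C.
Implicit hydrogens by atom environment:
  3 × C: 2 H each → 6
  1 × C: 3 H
  1 × C: 1 H
  Total hydrogens = 10.
Molecular formula: C5H10

C5H10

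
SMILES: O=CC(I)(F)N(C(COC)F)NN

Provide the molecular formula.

C5H10F2IN3O2

Heavy atoms from the SMILES: 5 C, 2 F, 1 I, 3 N, 2 O.
Implicit hydrogens by atom environment:
  2 × C: 1 H each → 2
  2 × F: no H
  2 × O: no H
  1 × C: 3 H
  1 × C: 2 H
  1 × C: no H
  1 × I: no H
  1 × N: 2 H
  1 × N: 1 H
  1 × N: no H
  Total hydrogens = 10.
Molecular formula: C5H10F2IN3O2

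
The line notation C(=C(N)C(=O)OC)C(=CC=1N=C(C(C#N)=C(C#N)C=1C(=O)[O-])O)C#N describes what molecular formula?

Heavy atoms from the SMILES: 15 C, 5 N, 5 O.
Implicit hydrogens by atom environment:
  7 × C: no H
  5 × C (aromatic): no H
  3 × N: no H
  3 × O: no H
  2 × C: 1 H each → 2
  1 × C: 3 H
  1 × N: 2 H
  1 × N (aromatic): no H
  1 × O: 1 H
  1 × O (charge -1): no H
  Total hydrogens = 8.
Net charge -1.
Molecular formula: C15H8N5O5-

C15H8N5O5-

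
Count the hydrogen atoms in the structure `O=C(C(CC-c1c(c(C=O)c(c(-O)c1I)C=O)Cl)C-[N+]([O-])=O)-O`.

11

Hydrogens are implicit in SMILES; fill each atom to its normal valence:
  6 × C (aromatic): no H
  4 × O: no H
  3 × C: 2 H each → 6
  3 × C: 1 H each → 3
  2 × O: 1 H each → 2
  1 × C: no H
  1 × Cl: no H
  1 × I: no H
  1 × N (charge +1): no H
  1 × O (charge -1): no H
  Total hydrogens = 11.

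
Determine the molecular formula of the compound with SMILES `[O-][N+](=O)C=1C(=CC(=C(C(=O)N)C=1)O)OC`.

Heavy atoms from the SMILES: 8 C, 2 N, 5 O.
Implicit hydrogens by atom environment:
  4 × C (aromatic): no H
  3 × O: no H
  2 × C (aromatic): 1 H each → 2
  1 × C: 3 H
  1 × C: no H
  1 × N: 2 H
  1 × N (charge +1): no H
  1 × O: 1 H
  1 × O (charge -1): no H
  Total hydrogens = 8.
Molecular formula: C8H8N2O5

C8H8N2O5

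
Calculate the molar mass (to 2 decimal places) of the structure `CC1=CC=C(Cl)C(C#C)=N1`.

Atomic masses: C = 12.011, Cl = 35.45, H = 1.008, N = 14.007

Molecular formula: C8H6ClN.
M = 8×12.011 + 1×35.45 + 6×1.008 + 1×14.007 = 151.59 g/mol.

151.59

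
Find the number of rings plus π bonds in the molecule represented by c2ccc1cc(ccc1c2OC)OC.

Molecular formula from the SMILES: C12H12O2.
DoU = (2C + 2 + N − H − X)/2 = (2·12 + 2 + 0 − 12 − 0)/2 = 14/2 = 7.
(Structurally: 2 ring(s) + 5 π bond(s) = 7.)

7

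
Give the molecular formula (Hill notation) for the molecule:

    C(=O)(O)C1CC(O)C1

Heavy atoms from the SMILES: 5 C, 3 O.
Implicit hydrogens by atom environment:
  2 × C: 2 H each → 4
  2 × C: 1 H each → 2
  2 × O: 1 H each → 2
  1 × C: no H
  1 × O: no H
  Total hydrogens = 8.
Molecular formula: C5H8O3

C5H8O3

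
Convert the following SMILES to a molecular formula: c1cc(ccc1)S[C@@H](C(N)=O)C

Heavy atoms from the SMILES: 9 C, 1 N, 1 O, 1 S.
Implicit hydrogens by atom environment:
  5 × C (aromatic): 1 H each → 5
  1 × C: 3 H
  1 × C: 1 H
  1 × C (aromatic): no H
  1 × C: no H
  1 × N: 2 H
  1 × O: no H
  1 × S: no H
  Total hydrogens = 11.
Molecular formula: C9H11NOS

C9H11NOS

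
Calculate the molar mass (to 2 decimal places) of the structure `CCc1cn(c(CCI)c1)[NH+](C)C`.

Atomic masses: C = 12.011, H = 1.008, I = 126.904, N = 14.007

293.17

Molecular formula: C10H18IN2+.
M = 10×12.011 + 18×1.008 + 1×126.904 + 2×14.007 = 293.17 g/mol.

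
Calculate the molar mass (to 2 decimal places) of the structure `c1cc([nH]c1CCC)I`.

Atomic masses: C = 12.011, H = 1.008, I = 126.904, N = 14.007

235.07

Molecular formula: C7H10IN.
M = 7×12.011 + 10×1.008 + 1×126.904 + 1×14.007 = 235.07 g/mol.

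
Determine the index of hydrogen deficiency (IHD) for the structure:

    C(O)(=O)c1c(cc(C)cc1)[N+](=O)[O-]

6

Molecular formula from the SMILES: C8H7NO4.
DoU = (2C + 2 + N − H − X)/2 = (2·8 + 2 + 1 − 7 − 0)/2 = 12/2 = 6.
(Structurally: 1 ring(s) + 5 π bond(s) = 6.)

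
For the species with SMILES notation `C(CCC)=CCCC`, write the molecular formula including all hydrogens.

Heavy atoms from the SMILES: 8 C.
Implicit hydrogens by atom environment:
  4 × C: 2 H each → 8
  2 × C: 3 H each → 6
  2 × C: 1 H each → 2
  Total hydrogens = 16.
Molecular formula: C8H16

C8H16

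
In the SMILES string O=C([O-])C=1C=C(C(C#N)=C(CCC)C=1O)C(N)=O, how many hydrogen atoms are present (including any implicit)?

Hydrogens are implicit in SMILES; fill each atom to its normal valence:
  5 × C (aromatic): no H
  3 × C: no H
  2 × C: 2 H each → 4
  2 × O: no H
  1 × C: 3 H
  1 × C (aromatic): 1 H
  1 × N: 2 H
  1 × N: no H
  1 × O: 1 H
  1 × O (charge -1): no H
  Total hydrogens = 11.

11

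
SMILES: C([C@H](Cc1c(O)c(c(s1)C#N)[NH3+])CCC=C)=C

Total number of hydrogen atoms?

17

Hydrogens are implicit in SMILES; fill each atom to its normal valence:
  5 × C: 2 H each → 10
  4 × C (aromatic): no H
  3 × C: 1 H each → 3
  1 × C: no H
  1 × N (charge +1): 3 H
  1 × N: no H
  1 × O: 1 H
  1 × S (aromatic): no H
  Total hydrogens = 17.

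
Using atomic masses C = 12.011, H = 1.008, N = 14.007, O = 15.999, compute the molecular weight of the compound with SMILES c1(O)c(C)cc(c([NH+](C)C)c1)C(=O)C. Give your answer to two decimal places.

194.25

Molecular formula: C11H16NO2+.
M = 11×12.011 + 16×1.008 + 1×14.007 + 2×15.999 = 194.25 g/mol.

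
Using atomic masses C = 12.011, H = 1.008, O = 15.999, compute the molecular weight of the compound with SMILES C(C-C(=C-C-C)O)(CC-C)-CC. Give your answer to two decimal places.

170.30

Molecular formula: C11H22O.
M = 11×12.011 + 22×1.008 + 1×15.999 = 170.30 g/mol.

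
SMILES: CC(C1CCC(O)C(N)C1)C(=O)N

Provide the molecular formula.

C9H18N2O2

Heavy atoms from the SMILES: 9 C, 2 N, 2 O.
Implicit hydrogens by atom environment:
  4 × C: 1 H each → 4
  3 × C: 2 H each → 6
  2 × N: 2 H each → 4
  1 × C: 3 H
  1 × C: no H
  1 × O: 1 H
  1 × O: no H
  Total hydrogens = 18.
Molecular formula: C9H18N2O2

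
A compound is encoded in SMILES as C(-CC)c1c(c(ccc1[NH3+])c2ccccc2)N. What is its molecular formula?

C15H19N2+

Heavy atoms from the SMILES: 15 C, 2 N.
Implicit hydrogens by atom environment:
  7 × C (aromatic): 1 H each → 7
  5 × C (aromatic): no H
  2 × C: 2 H each → 4
  1 × C: 3 H
  1 × N (charge +1): 3 H
  1 × N: 2 H
  Total hydrogens = 19.
Net charge +1.
Molecular formula: C15H19N2+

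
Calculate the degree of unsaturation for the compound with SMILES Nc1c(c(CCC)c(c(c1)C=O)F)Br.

5

Molecular formula from the SMILES: C10H11BrFNO.
DoU = (2C + 2 + N − H − X)/2 = (2·10 + 2 + 1 − 11 − 2)/2 = 10/2 = 5.
(Structurally: 1 ring(s) + 4 π bond(s) = 5.)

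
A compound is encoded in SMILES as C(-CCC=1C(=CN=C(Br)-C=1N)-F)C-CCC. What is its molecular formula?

C12H18BrFN2

Heavy atoms from the SMILES: 1 Br, 12 C, 1 F, 2 N.
Implicit hydrogens by atom environment:
  6 × C: 2 H each → 12
  4 × C (aromatic): no H
  1 × Br: no H
  1 × C: 3 H
  1 × C (aromatic): 1 H
  1 × F: no H
  1 × N: 2 H
  1 × N (aromatic): no H
  Total hydrogens = 18.
Molecular formula: C12H18BrFN2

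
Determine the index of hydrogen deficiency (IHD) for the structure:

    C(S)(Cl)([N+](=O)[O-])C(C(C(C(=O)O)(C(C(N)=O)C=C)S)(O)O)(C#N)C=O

7

Molecular formula from the SMILES: C11H12ClN3O8S2.
DoU = (2C + 2 + N − H − X)/2 = (2·11 + 2 + 3 − 12 − 1)/2 = 14/2 = 7.
(Structurally: 0 ring(s) + 7 π bond(s) = 7.)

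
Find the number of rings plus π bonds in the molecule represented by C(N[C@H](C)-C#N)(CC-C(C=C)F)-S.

Molecular formula from the SMILES: C9H15FN2S.
DoU = (2C + 2 + N − H − X)/2 = (2·9 + 2 + 2 − 15 − 1)/2 = 6/2 = 3.
(Structurally: 0 ring(s) + 3 π bond(s) = 3.)

3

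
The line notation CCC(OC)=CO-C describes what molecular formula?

Heavy atoms from the SMILES: 6 C, 2 O.
Implicit hydrogens by atom environment:
  3 × C: 3 H each → 9
  2 × O: no H
  1 × C: 2 H
  1 × C: 1 H
  1 × C: no H
  Total hydrogens = 12.
Molecular formula: C6H12O2

C6H12O2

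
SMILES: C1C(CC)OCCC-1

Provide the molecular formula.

C7H14O

Heavy atoms from the SMILES: 7 C, 1 O.
Implicit hydrogens by atom environment:
  5 × C: 2 H each → 10
  1 × C: 3 H
  1 × C: 1 H
  1 × O: no H
  Total hydrogens = 14.
Molecular formula: C7H14O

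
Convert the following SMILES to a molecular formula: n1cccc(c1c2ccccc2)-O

C11H9NO

Heavy atoms from the SMILES: 11 C, 1 N, 1 O.
Implicit hydrogens by atom environment:
  8 × C (aromatic): 1 H each → 8
  3 × C (aromatic): no H
  1 × N (aromatic): no H
  1 × O: 1 H
  Total hydrogens = 9.
Molecular formula: C11H9NO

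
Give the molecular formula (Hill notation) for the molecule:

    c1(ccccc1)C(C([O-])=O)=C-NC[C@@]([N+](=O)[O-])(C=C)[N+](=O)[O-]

Heavy atoms from the SMILES: 13 C, 3 N, 6 O.
Implicit hydrogens by atom environment:
  5 × C (aromatic): 1 H each → 5
  3 × C: no H
  3 × O: no H
  3 × O (charge -1): no H
  2 × C: 2 H each → 4
  2 × C: 1 H each → 2
  2 × N (charge +1): no H
  1 × C (aromatic): no H
  1 × N: 1 H
  Total hydrogens = 12.
Net charge -1.
Molecular formula: C13H12N3O6-

C13H12N3O6-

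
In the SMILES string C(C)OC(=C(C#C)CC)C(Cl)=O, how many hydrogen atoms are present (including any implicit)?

Hydrogens are implicit in SMILES; fill each atom to its normal valence:
  4 × C: no H
  2 × C: 3 H each → 6
  2 × C: 2 H each → 4
  2 × O: no H
  1 × C: 1 H
  1 × Cl: no H
  Total hydrogens = 11.

11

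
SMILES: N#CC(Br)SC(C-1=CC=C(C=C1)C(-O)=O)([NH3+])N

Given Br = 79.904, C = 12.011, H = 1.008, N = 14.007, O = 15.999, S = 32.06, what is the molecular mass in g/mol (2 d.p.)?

317.18

Molecular formula: C10H11BrN3O2S+.
M = 1×79.904 + 10×12.011 + 11×1.008 + 3×14.007 + 2×15.999 + 1×32.06 = 317.18 g/mol.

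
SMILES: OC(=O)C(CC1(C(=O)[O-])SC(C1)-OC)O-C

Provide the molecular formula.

Heavy atoms from the SMILES: 9 C, 6 O, 1 S.
Implicit hydrogens by atom environment:
  4 × O: no H
  3 × C: no H
  2 × C: 3 H each → 6
  2 × C: 2 H each → 4
  2 × C: 1 H each → 2
  1 × O: 1 H
  1 × O (charge -1): no H
  1 × S: no H
  Total hydrogens = 13.
Net charge -1.
Molecular formula: C9H13O6S-

C9H13O6S-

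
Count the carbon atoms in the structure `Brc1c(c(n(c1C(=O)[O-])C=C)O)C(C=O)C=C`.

11

The symbol for carbon appears 11 times in the SMILES. Lowercase c denotes aromatic carbon and counts toward C.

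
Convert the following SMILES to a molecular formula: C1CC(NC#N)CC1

Heavy atoms from the SMILES: 6 C, 2 N.
Implicit hydrogens by atom environment:
  4 × C: 2 H each → 8
  1 × C: 1 H
  1 × C: no H
  1 × N: 1 H
  1 × N: no H
  Total hydrogens = 10.
Molecular formula: C6H10N2

C6H10N2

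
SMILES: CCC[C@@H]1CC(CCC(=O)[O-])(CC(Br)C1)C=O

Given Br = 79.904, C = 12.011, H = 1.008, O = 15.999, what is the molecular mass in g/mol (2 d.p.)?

Molecular formula: C13H20BrO3-.
M = 1×79.904 + 13×12.011 + 20×1.008 + 3×15.999 = 304.20 g/mol.

304.20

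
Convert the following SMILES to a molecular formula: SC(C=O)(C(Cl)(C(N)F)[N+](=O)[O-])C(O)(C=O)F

C6H7ClF2N2O5S

Heavy atoms from the SMILES: 6 C, 1 Cl, 2 F, 2 N, 5 O, 1 S.
Implicit hydrogens by atom environment:
  3 × C: 1 H each → 3
  3 × C: no H
  3 × O: no H
  2 × F: no H
  1 × Cl: no H
  1 × N: 2 H
  1 × N (charge +1): no H
  1 × O: 1 H
  1 × O (charge -1): no H
  1 × S: 1 H
  Total hydrogens = 7.
Molecular formula: C6H7ClF2N2O5S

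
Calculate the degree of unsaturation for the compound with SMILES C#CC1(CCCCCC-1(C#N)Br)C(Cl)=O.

6

Molecular formula from the SMILES: C11H11BrClNO.
DoU = (2C + 2 + N − H − X)/2 = (2·11 + 2 + 1 − 11 − 2)/2 = 12/2 = 6.
(Structurally: 1 ring(s) + 5 π bond(s) = 6.)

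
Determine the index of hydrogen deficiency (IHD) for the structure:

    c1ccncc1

4

Molecular formula from the SMILES: C5H5N.
DoU = (2C + 2 + N − H − X)/2 = (2·5 + 2 + 1 − 5 − 0)/2 = 8/2 = 4.
(Structurally: 1 ring(s) + 3 π bond(s) = 4.)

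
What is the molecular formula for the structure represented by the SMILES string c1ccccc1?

Heavy atoms from the SMILES: 6 C.
Implicit hydrogens by atom environment:
  6 × C (aromatic): 1 H each → 6
  Total hydrogens = 6.
Molecular formula: C6H6

C6H6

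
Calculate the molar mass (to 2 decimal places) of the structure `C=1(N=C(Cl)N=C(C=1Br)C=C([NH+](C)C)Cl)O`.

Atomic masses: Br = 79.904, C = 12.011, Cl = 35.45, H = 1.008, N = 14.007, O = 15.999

Molecular formula: C8H9BrCl2N3O+.
M = 1×79.904 + 8×12.011 + 2×35.45 + 9×1.008 + 3×14.007 + 1×15.999 = 313.98 g/mol.

313.98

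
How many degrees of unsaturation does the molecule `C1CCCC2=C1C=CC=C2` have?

5

Molecular formula from the SMILES: C10H12.
DoU = (2C + 2 + N − H − X)/2 = (2·10 + 2 + 0 − 12 − 0)/2 = 10/2 = 5.
(Structurally: 2 ring(s) + 3 π bond(s) = 5.)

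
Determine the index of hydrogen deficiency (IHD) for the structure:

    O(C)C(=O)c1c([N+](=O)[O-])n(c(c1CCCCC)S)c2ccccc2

Molecular formula from the SMILES: C17H20N2O4S.
DoU = (2C + 2 + N − H − X)/2 = (2·17 + 2 + 2 − 20 − 0)/2 = 18/2 = 9.
(Structurally: 2 ring(s) + 7 π bond(s) = 9.)

9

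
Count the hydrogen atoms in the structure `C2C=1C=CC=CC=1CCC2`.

12

Hydrogens are implicit in SMILES; fill each atom to its normal valence:
  4 × C: 2 H each → 8
  4 × C (aromatic): 1 H each → 4
  2 × C (aromatic): no H
  Total hydrogens = 12.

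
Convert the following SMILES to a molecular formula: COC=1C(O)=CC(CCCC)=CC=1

Heavy atoms from the SMILES: 11 C, 2 O.
Implicit hydrogens by atom environment:
  3 × C: 2 H each → 6
  3 × C (aromatic): 1 H each → 3
  3 × C (aromatic): no H
  2 × C: 3 H each → 6
  1 × O: 1 H
  1 × O: no H
  Total hydrogens = 16.
Molecular formula: C11H16O2

C11H16O2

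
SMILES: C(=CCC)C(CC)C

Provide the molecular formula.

Heavy atoms from the SMILES: 8 C.
Implicit hydrogens by atom environment:
  3 × C: 3 H each → 9
  3 × C: 1 H each → 3
  2 × C: 2 H each → 4
  Total hydrogens = 16.
Molecular formula: C8H16

C8H16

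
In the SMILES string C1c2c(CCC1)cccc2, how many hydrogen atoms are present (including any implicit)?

Hydrogens are implicit in SMILES; fill each atom to its normal valence:
  4 × C: 2 H each → 8
  4 × C (aromatic): 1 H each → 4
  2 × C (aromatic): no H
  Total hydrogens = 12.

12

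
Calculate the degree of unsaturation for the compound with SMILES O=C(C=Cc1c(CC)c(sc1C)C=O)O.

6

Molecular formula from the SMILES: C11H12O3S.
DoU = (2C + 2 + N − H − X)/2 = (2·11 + 2 + 0 − 12 − 0)/2 = 12/2 = 6.
(Structurally: 1 ring(s) + 5 π bond(s) = 6.)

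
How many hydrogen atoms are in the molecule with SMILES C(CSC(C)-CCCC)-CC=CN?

23

Hydrogens are implicit in SMILES; fill each atom to its normal valence:
  6 × C: 2 H each → 12
  3 × C: 1 H each → 3
  2 × C: 3 H each → 6
  1 × N: 2 H
  1 × S: no H
  Total hydrogens = 23.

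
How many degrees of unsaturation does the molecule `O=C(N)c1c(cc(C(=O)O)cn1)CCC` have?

6

Molecular formula from the SMILES: C10H12N2O3.
DoU = (2C + 2 + N − H − X)/2 = (2·10 + 2 + 2 − 12 − 0)/2 = 12/2 = 6.
(Structurally: 1 ring(s) + 5 π bond(s) = 6.)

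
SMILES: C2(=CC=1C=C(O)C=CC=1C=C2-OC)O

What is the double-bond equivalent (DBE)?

Molecular formula from the SMILES: C11H10O3.
DoU = (2C + 2 + N − H − X)/2 = (2·11 + 2 + 0 − 10 − 0)/2 = 14/2 = 7.
(Structurally: 2 ring(s) + 5 π bond(s) = 7.)

7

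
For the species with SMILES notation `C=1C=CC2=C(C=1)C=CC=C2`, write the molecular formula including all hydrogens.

C10H8

Heavy atoms from the SMILES: 10 C.
Implicit hydrogens by atom environment:
  8 × C (aromatic): 1 H each → 8
  2 × C (aromatic): no H
  Total hydrogens = 8.
Molecular formula: C10H8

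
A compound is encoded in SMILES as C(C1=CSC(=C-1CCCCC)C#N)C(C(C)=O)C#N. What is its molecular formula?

C15H18N2OS

Heavy atoms from the SMILES: 15 C, 2 N, 1 O, 1 S.
Implicit hydrogens by atom environment:
  5 × C: 2 H each → 10
  3 × C (aromatic): no H
  3 × C: no H
  2 × C: 3 H each → 6
  2 × N: no H
  1 × C (aromatic): 1 H
  1 × C: 1 H
  1 × O: no H
  1 × S (aromatic): no H
  Total hydrogens = 18.
Molecular formula: C15H18N2OS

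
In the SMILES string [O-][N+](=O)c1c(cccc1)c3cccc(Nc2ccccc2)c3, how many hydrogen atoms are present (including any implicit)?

14

Hydrogens are implicit in SMILES; fill each atom to its normal valence:
  13 × C (aromatic): 1 H each → 13
  5 × C (aromatic): no H
  1 × N: 1 H
  1 × N (charge +1): no H
  1 × O: no H
  1 × O (charge -1): no H
  Total hydrogens = 14.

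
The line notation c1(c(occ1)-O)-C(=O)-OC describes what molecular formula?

C6H6O4

Heavy atoms from the SMILES: 6 C, 4 O.
Implicit hydrogens by atom environment:
  2 × C (aromatic): 1 H each → 2
  2 × C (aromatic): no H
  2 × O: no H
  1 × C: 3 H
  1 × C: no H
  1 × O: 1 H
  1 × O (aromatic): no H
  Total hydrogens = 6.
Molecular formula: C6H6O4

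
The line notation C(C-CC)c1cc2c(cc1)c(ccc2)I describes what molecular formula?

C14H15I

Heavy atoms from the SMILES: 14 C, 1 I.
Implicit hydrogens by atom environment:
  6 × C (aromatic): 1 H each → 6
  4 × C (aromatic): no H
  3 × C: 2 H each → 6
  1 × C: 3 H
  1 × I: no H
  Total hydrogens = 15.
Molecular formula: C14H15I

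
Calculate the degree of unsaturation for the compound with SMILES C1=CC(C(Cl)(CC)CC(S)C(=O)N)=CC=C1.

Molecular formula from the SMILES: C12H16ClNOS.
DoU = (2C + 2 + N − H − X)/2 = (2·12 + 2 + 1 − 16 − 1)/2 = 10/2 = 5.
(Structurally: 1 ring(s) + 4 π bond(s) = 5.)

5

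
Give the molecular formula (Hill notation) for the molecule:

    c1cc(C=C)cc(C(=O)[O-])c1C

C10H9O2-

Heavy atoms from the SMILES: 10 C, 2 O.
Implicit hydrogens by atom environment:
  3 × C (aromatic): 1 H each → 3
  3 × C (aromatic): no H
  1 × C: 3 H
  1 × C: 2 H
  1 × C: 1 H
  1 × C: no H
  1 × O: no H
  1 × O (charge -1): no H
  Total hydrogens = 9.
Net charge -1.
Molecular formula: C10H9O2-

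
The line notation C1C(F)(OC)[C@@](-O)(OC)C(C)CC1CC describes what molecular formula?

Heavy atoms from the SMILES: 11 C, 1 F, 3 O.
Implicit hydrogens by atom environment:
  4 × C: 3 H each → 12
  3 × C: 2 H each → 6
  2 × C: 1 H each → 2
  2 × C: no H
  2 × O: no H
  1 × F: no H
  1 × O: 1 H
  Total hydrogens = 21.
Molecular formula: C11H21FO3

C11H21FO3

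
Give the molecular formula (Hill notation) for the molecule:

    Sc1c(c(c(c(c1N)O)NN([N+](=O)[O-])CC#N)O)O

C8H9N5O5S

Heavy atoms from the SMILES: 8 C, 5 N, 5 O, 1 S.
Implicit hydrogens by atom environment:
  6 × C (aromatic): no H
  3 × O: 1 H each → 3
  2 × N: no H
  1 × C: 2 H
  1 × C: no H
  1 × N: 2 H
  1 × N: 1 H
  1 × N (charge +1): no H
  1 × O: no H
  1 × O (charge -1): no H
  1 × S: 1 H
  Total hydrogens = 9.
Molecular formula: C8H9N5O5S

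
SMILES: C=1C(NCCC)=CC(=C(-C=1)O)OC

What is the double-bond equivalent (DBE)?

Molecular formula from the SMILES: C10H15NO2.
DoU = (2C + 2 + N − H − X)/2 = (2·10 + 2 + 1 − 15 − 0)/2 = 8/2 = 4.
(Structurally: 1 ring(s) + 3 π bond(s) = 4.)

4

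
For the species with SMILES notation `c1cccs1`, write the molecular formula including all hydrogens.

Heavy atoms from the SMILES: 4 C, 1 S.
Implicit hydrogens by atom environment:
  4 × C (aromatic): 1 H each → 4
  1 × S (aromatic): no H
  Total hydrogens = 4.
Molecular formula: C4H4S

C4H4S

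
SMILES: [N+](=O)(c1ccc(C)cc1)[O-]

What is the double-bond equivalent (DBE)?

Molecular formula from the SMILES: C7H7NO2.
DoU = (2C + 2 + N − H − X)/2 = (2·7 + 2 + 1 − 7 − 0)/2 = 10/2 = 5.
(Structurally: 1 ring(s) + 4 π bond(s) = 5.)

5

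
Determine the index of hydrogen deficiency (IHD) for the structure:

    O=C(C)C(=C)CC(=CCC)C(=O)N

4

Molecular formula from the SMILES: C10H15NO2.
DoU = (2C + 2 + N − H − X)/2 = (2·10 + 2 + 1 − 15 − 0)/2 = 8/2 = 4.
(Structurally: 0 ring(s) + 4 π bond(s) = 4.)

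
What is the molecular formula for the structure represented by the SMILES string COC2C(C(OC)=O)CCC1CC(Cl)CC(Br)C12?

Heavy atoms from the SMILES: 1 Br, 13 C, 1 Cl, 3 O.
Implicit hydrogens by atom environment:
  6 × C: 1 H each → 6
  4 × C: 2 H each → 8
  3 × O: no H
  2 × C: 3 H each → 6
  1 × Br: no H
  1 × C: no H
  1 × Cl: no H
  Total hydrogens = 20.
Molecular formula: C13H20BrClO3

C13H20BrClO3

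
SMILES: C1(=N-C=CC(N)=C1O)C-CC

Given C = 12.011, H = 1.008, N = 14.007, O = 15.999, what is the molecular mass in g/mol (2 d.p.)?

152.20

Molecular formula: C8H12N2O.
M = 8×12.011 + 12×1.008 + 2×14.007 + 1×15.999 = 152.20 g/mol.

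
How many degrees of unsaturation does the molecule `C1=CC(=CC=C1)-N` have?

Molecular formula from the SMILES: C6H7N.
DoU = (2C + 2 + N − H − X)/2 = (2·6 + 2 + 1 − 7 − 0)/2 = 8/2 = 4.
(Structurally: 1 ring(s) + 3 π bond(s) = 4.)

4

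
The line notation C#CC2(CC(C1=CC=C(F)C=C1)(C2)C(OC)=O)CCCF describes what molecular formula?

Heavy atoms from the SMILES: 17 C, 2 F, 2 O.
Implicit hydrogens by atom environment:
  5 × C: 2 H each → 10
  4 × C (aromatic): 1 H each → 4
  4 × C: no H
  2 × C (aromatic): no H
  2 × F: no H
  2 × O: no H
  1 × C: 3 H
  1 × C: 1 H
  Total hydrogens = 18.
Molecular formula: C17H18F2O2

C17H18F2O2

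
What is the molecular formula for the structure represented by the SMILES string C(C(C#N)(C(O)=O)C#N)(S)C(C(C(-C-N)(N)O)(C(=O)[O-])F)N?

Heavy atoms from the SMILES: 10 C, 1 F, 5 N, 5 O, 1 S.
Implicit hydrogens by atom environment:
  7 × C: no H
  3 × N: 2 H each → 6
  2 × C: 1 H each → 2
  2 × N: no H
  2 × O: 1 H each → 2
  2 × O: no H
  1 × C: 2 H
  1 × F: no H
  1 × O (charge -1): no H
  1 × S: 1 H
  Total hydrogens = 13.
Net charge -1.
Molecular formula: C10H13FN5O5S-

C10H13FN5O5S-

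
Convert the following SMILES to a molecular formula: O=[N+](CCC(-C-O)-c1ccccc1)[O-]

Heavy atoms from the SMILES: 10 C, 1 N, 3 O.
Implicit hydrogens by atom environment:
  5 × C (aromatic): 1 H each → 5
  3 × C: 2 H each → 6
  1 × C: 1 H
  1 × C (aromatic): no H
  1 × N (charge +1): no H
  1 × O: 1 H
  1 × O: no H
  1 × O (charge -1): no H
  Total hydrogens = 13.
Molecular formula: C10H13NO3

C10H13NO3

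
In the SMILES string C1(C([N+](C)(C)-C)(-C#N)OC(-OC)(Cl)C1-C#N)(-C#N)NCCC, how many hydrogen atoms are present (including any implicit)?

Hydrogens are implicit in SMILES; fill each atom to its normal valence:
  6 × C: no H
  5 × C: 3 H each → 15
  3 × N: no H
  2 × C: 2 H each → 4
  2 × O: no H
  1 × C: 1 H
  1 × Cl: no H
  1 × N: 1 H
  1 × N (charge +1): no H
  Total hydrogens = 21.

21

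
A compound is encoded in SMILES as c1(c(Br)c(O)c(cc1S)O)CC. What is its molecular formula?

C8H9BrO2S

Heavy atoms from the SMILES: 1 Br, 8 C, 2 O, 1 S.
Implicit hydrogens by atom environment:
  5 × C (aromatic): no H
  2 × O: 1 H each → 2
  1 × Br: no H
  1 × C: 3 H
  1 × C: 2 H
  1 × C (aromatic): 1 H
  1 × S: 1 H
  Total hydrogens = 9.
Molecular formula: C8H9BrO2S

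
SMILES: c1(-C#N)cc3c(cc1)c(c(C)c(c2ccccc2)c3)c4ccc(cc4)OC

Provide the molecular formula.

C25H19NO

Heavy atoms from the SMILES: 25 C, 1 N, 1 O.
Implicit hydrogens by atom environment:
  13 × C (aromatic): 1 H each → 13
  9 × C (aromatic): no H
  2 × C: 3 H each → 6
  1 × C: no H
  1 × N: no H
  1 × O: no H
  Total hydrogens = 19.
Molecular formula: C25H19NO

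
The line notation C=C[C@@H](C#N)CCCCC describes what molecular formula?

Heavy atoms from the SMILES: 9 C, 1 N.
Implicit hydrogens by atom environment:
  5 × C: 2 H each → 10
  2 × C: 1 H each → 2
  1 × C: 3 H
  1 × C: no H
  1 × N: no H
  Total hydrogens = 15.
Molecular formula: C9H15N

C9H15N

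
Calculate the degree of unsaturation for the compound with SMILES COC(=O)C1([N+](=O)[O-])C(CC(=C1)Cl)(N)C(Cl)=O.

5

Molecular formula from the SMILES: C8H8Cl2N2O5.
DoU = (2C + 2 + N − H − X)/2 = (2·8 + 2 + 2 − 8 − 2)/2 = 10/2 = 5.
(Structurally: 1 ring(s) + 4 π bond(s) = 5.)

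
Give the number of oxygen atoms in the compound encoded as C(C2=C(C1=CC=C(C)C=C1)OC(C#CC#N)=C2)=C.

1

The symbol for oxygen appears 1 time in the SMILES.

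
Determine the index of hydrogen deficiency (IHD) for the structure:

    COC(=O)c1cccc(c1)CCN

5

Molecular formula from the SMILES: C10H13NO2.
DoU = (2C + 2 + N − H − X)/2 = (2·10 + 2 + 1 − 13 − 0)/2 = 10/2 = 5.
(Structurally: 1 ring(s) + 4 π bond(s) = 5.)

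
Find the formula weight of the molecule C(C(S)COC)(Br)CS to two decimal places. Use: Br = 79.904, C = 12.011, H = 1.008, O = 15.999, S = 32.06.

Molecular formula: C5H11BrOS2.
M = 1×79.904 + 5×12.011 + 11×1.008 + 1×15.999 + 2×32.06 = 231.17 g/mol.

231.17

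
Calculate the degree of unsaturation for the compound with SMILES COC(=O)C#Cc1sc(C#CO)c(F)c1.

8

Molecular formula from the SMILES: C10H5FO3S.
DoU = (2C + 2 + N − H − X)/2 = (2·10 + 2 + 0 − 5 − 1)/2 = 16/2 = 8.
(Structurally: 1 ring(s) + 7 π bond(s) = 8.)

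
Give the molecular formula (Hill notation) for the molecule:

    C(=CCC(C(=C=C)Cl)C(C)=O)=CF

Heavy atoms from the SMILES: 10 C, 1 Cl, 1 F, 1 O.
Implicit hydrogens by atom environment:
  4 × C: no H
  3 × C: 1 H each → 3
  2 × C: 2 H each → 4
  1 × C: 3 H
  1 × Cl: no H
  1 × F: no H
  1 × O: no H
  Total hydrogens = 10.
Molecular formula: C10H10ClFO

C10H10ClFO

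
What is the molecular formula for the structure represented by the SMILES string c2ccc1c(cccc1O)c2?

C10H8O

Heavy atoms from the SMILES: 10 C, 1 O.
Implicit hydrogens by atom environment:
  7 × C (aromatic): 1 H each → 7
  3 × C (aromatic): no H
  1 × O: 1 H
  Total hydrogens = 8.
Molecular formula: C10H8O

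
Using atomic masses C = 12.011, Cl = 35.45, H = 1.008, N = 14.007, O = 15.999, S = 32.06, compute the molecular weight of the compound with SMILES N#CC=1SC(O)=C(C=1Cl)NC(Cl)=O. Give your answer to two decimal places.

Molecular formula: C6H2Cl2N2O2S.
M = 6×12.011 + 2×35.45 + 2×1.008 + 2×14.007 + 2×15.999 + 1×32.06 = 237.05 g/mol.

237.05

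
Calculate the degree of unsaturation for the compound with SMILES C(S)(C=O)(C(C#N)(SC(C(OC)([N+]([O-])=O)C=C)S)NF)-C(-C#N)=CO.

8

Molecular formula from the SMILES: C12H13FN4O5S3.
DoU = (2C + 2 + N − H − X)/2 = (2·12 + 2 + 4 − 13 − 1)/2 = 16/2 = 8.
(Structurally: 0 ring(s) + 8 π bond(s) = 8.)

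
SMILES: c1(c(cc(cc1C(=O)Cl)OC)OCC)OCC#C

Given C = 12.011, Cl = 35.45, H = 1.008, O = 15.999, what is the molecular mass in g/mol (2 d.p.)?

Molecular formula: C13H13ClO4.
M = 13×12.011 + 1×35.45 + 13×1.008 + 4×15.999 = 268.69 g/mol.

268.69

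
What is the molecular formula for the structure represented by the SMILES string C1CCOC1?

Heavy atoms from the SMILES: 4 C, 1 O.
Implicit hydrogens by atom environment:
  4 × C: 2 H each → 8
  1 × O: no H
  Total hydrogens = 8.
Molecular formula: C4H8O

C4H8O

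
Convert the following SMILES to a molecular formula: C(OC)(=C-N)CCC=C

C7H13NO

Heavy atoms from the SMILES: 7 C, 1 N, 1 O.
Implicit hydrogens by atom environment:
  3 × C: 2 H each → 6
  2 × C: 1 H each → 2
  1 × C: 3 H
  1 × C: no H
  1 × N: 2 H
  1 × O: no H
  Total hydrogens = 13.
Molecular formula: C7H13NO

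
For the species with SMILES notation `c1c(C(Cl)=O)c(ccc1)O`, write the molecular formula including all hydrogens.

C7H5ClO2

Heavy atoms from the SMILES: 7 C, 1 Cl, 2 O.
Implicit hydrogens by atom environment:
  4 × C (aromatic): 1 H each → 4
  2 × C (aromatic): no H
  1 × C: no H
  1 × Cl: no H
  1 × O: 1 H
  1 × O: no H
  Total hydrogens = 5.
Molecular formula: C7H5ClO2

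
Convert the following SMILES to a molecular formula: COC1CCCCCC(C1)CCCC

Heavy atoms from the SMILES: 13 C, 1 O.
Implicit hydrogens by atom environment:
  9 × C: 2 H each → 18
  2 × C: 3 H each → 6
  2 × C: 1 H each → 2
  1 × O: no H
  Total hydrogens = 26.
Molecular formula: C13H26O

C13H26O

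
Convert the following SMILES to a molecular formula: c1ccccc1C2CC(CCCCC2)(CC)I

Heavy atoms from the SMILES: 16 C, 1 I.
Implicit hydrogens by atom environment:
  7 × C: 2 H each → 14
  5 × C (aromatic): 1 H each → 5
  1 × C: 3 H
  1 × C: 1 H
  1 × C: no H
  1 × C (aromatic): no H
  1 × I: no H
  Total hydrogens = 23.
Molecular formula: C16H23I

C16H23I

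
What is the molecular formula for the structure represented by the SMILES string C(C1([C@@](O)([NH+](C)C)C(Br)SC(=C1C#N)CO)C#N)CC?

Heavy atoms from the SMILES: 1 Br, 13 C, 3 N, 2 O, 1 S.
Implicit hydrogens by atom environment:
  6 × C: no H
  3 × C: 3 H each → 9
  3 × C: 2 H each → 6
  2 × N: no H
  2 × O: 1 H each → 2
  1 × Br: no H
  1 × C: 1 H
  1 × N (charge +1): 1 H
  1 × S: no H
  Total hydrogens = 19.
Net charge +1.
Molecular formula: C13H19BrN3O2S+

C13H19BrN3O2S+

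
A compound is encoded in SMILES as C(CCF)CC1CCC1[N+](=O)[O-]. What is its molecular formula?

C8H14FNO2

Heavy atoms from the SMILES: 8 C, 1 F, 1 N, 2 O.
Implicit hydrogens by atom environment:
  6 × C: 2 H each → 12
  2 × C: 1 H each → 2
  1 × F: no H
  1 × N (charge +1): no H
  1 × O: no H
  1 × O (charge -1): no H
  Total hydrogens = 14.
Molecular formula: C8H14FNO2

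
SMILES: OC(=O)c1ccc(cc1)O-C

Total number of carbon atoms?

The symbol for carbon appears 8 times in the SMILES. Lowercase c denotes aromatic carbon and counts toward C.

8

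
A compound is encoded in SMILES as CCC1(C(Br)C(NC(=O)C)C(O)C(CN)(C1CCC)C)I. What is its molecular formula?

C15H28BrIN2O2

Heavy atoms from the SMILES: 1 Br, 15 C, 1 I, 2 N, 2 O.
Implicit hydrogens by atom environment:
  4 × C: 3 H each → 12
  4 × C: 2 H each → 8
  4 × C: 1 H each → 4
  3 × C: no H
  1 × Br: no H
  1 × I: no H
  1 × N: 2 H
  1 × N: 1 H
  1 × O: 1 H
  1 × O: no H
  Total hydrogens = 28.
Molecular formula: C15H28BrIN2O2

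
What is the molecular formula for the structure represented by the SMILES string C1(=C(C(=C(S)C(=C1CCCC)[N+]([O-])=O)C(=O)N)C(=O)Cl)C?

Heavy atoms from the SMILES: 13 C, 1 Cl, 2 N, 4 O, 1 S.
Implicit hydrogens by atom environment:
  6 × C (aromatic): no H
  3 × C: 2 H each → 6
  3 × O: no H
  2 × C: 3 H each → 6
  2 × C: no H
  1 × Cl: no H
  1 × N: 2 H
  1 × N (charge +1): no H
  1 × O (charge -1): no H
  1 × S: 1 H
  Total hydrogens = 15.
Molecular formula: C13H15ClN2O4S

C13H15ClN2O4S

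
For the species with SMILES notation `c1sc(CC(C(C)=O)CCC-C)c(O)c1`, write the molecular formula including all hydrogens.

C12H18O2S

Heavy atoms from the SMILES: 12 C, 2 O, 1 S.
Implicit hydrogens by atom environment:
  4 × C: 2 H each → 8
  2 × C: 3 H each → 6
  2 × C (aromatic): 1 H each → 2
  2 × C (aromatic): no H
  1 × C: 1 H
  1 × C: no H
  1 × O: 1 H
  1 × O: no H
  1 × S (aromatic): no H
  Total hydrogens = 18.
Molecular formula: C12H18O2S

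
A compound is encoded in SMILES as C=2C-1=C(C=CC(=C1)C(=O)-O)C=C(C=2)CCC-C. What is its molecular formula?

C15H16O2

Heavy atoms from the SMILES: 15 C, 2 O.
Implicit hydrogens by atom environment:
  6 × C (aromatic): 1 H each → 6
  4 × C (aromatic): no H
  3 × C: 2 H each → 6
  1 × C: 3 H
  1 × C: no H
  1 × O: 1 H
  1 × O: no H
  Total hydrogens = 16.
Molecular formula: C15H16O2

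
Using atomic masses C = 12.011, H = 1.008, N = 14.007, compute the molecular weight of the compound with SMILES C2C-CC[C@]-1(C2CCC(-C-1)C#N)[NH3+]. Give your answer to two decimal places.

179.29

Molecular formula: C11H19N2+.
M = 11×12.011 + 19×1.008 + 2×14.007 = 179.29 g/mol.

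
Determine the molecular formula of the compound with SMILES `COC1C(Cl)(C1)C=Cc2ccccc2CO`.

C13H15ClO2

Heavy atoms from the SMILES: 13 C, 1 Cl, 2 O.
Implicit hydrogens by atom environment:
  4 × C (aromatic): 1 H each → 4
  3 × C: 1 H each → 3
  2 × C: 2 H each → 4
  2 × C (aromatic): no H
  1 × C: 3 H
  1 × C: no H
  1 × Cl: no H
  1 × O: 1 H
  1 × O: no H
  Total hydrogens = 15.
Molecular formula: C13H15ClO2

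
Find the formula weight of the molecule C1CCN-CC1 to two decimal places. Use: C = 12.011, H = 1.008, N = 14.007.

Molecular formula: C5H11N.
M = 5×12.011 + 11×1.008 + 1×14.007 = 85.15 g/mol.

85.15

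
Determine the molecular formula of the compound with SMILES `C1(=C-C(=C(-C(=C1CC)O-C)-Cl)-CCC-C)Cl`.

Heavy atoms from the SMILES: 13 C, 2 Cl, 1 O.
Implicit hydrogens by atom environment:
  5 × C (aromatic): no H
  4 × C: 2 H each → 8
  3 × C: 3 H each → 9
  2 × Cl: no H
  1 × C (aromatic): 1 H
  1 × O: no H
  Total hydrogens = 18.
Molecular formula: C13H18Cl2O

C13H18Cl2O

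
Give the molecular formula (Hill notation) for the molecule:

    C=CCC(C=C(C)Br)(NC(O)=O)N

Heavy atoms from the SMILES: 1 Br, 8 C, 2 N, 2 O.
Implicit hydrogens by atom environment:
  3 × C: no H
  2 × C: 2 H each → 4
  2 × C: 1 H each → 2
  1 × Br: no H
  1 × C: 3 H
  1 × N: 2 H
  1 × N: 1 H
  1 × O: 1 H
  1 × O: no H
  Total hydrogens = 13.
Molecular formula: C8H13BrN2O2

C8H13BrN2O2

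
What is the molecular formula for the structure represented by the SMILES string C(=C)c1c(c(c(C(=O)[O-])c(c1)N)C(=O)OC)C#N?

Heavy atoms from the SMILES: 12 C, 2 N, 4 O.
Implicit hydrogens by atom environment:
  5 × C (aromatic): no H
  3 × C: no H
  3 × O: no H
  1 × C: 3 H
  1 × C: 2 H
  1 × C (aromatic): 1 H
  1 × C: 1 H
  1 × N: 2 H
  1 × N: no H
  1 × O (charge -1): no H
  Total hydrogens = 9.
Net charge -1.
Molecular formula: C12H9N2O4-

C12H9N2O4-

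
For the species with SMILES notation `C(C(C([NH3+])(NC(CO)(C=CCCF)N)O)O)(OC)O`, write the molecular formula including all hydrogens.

Heavy atoms from the SMILES: 10 C, 1 F, 3 N, 5 O.
Implicit hydrogens by atom environment:
  4 × C: 1 H each → 4
  4 × O: 1 H each → 4
  3 × C: 2 H each → 6
  2 × C: no H
  1 × C: 3 H
  1 × F: no H
  1 × N (charge +1): 3 H
  1 × N: 2 H
  1 × N: 1 H
  1 × O: no H
  Total hydrogens = 23.
Net charge +1.
Molecular formula: C10H23FN3O5+

C10H23FN3O5+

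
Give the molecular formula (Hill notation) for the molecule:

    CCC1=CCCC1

Heavy atoms from the SMILES: 7 C.
Implicit hydrogens by atom environment:
  4 × C: 2 H each → 8
  1 × C: 3 H
  1 × C: 1 H
  1 × C: no H
  Total hydrogens = 12.
Molecular formula: C7H12

C7H12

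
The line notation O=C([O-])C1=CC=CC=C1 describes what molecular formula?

C7H5O2-

Heavy atoms from the SMILES: 7 C, 2 O.
Implicit hydrogens by atom environment:
  5 × C (aromatic): 1 H each → 5
  1 × C (aromatic): no H
  1 × C: no H
  1 × O: no H
  1 × O (charge -1): no H
  Total hydrogens = 5.
Net charge -1.
Molecular formula: C7H5O2-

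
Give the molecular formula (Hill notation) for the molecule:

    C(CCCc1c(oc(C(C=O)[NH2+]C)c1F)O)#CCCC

Heavy atoms from the SMILES: 15 C, 1 F, 1 N, 3 O.
Implicit hydrogens by atom environment:
  5 × C: 2 H each → 10
  4 × C (aromatic): no H
  2 × C: 3 H each → 6
  2 × C: 1 H each → 2
  2 × C: no H
  1 × F: no H
  1 × N (charge +1): 2 H
  1 × O: 1 H
  1 × O (aromatic): no H
  1 × O: no H
  Total hydrogens = 21.
Net charge +1.
Molecular formula: C15H21FNO3+

C15H21FNO3+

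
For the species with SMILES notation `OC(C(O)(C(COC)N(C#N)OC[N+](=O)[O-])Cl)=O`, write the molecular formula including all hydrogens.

Heavy atoms from the SMILES: 7 C, 1 Cl, 3 N, 7 O.
Implicit hydrogens by atom environment:
  4 × O: no H
  3 × C: no H
  2 × C: 2 H each → 4
  2 × N: no H
  2 × O: 1 H each → 2
  1 × C: 3 H
  1 × C: 1 H
  1 × Cl: no H
  1 × N (charge +1): no H
  1 × O (charge -1): no H
  Total hydrogens = 10.
Molecular formula: C7H10ClN3O7

C7H10ClN3O7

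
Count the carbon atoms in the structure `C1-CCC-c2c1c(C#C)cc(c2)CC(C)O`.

15

The symbol for carbon appears 15 times in the SMILES. Lowercase c denotes aromatic carbon and counts toward C.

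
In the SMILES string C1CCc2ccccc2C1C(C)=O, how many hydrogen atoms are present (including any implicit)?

Hydrogens are implicit in SMILES; fill each atom to its normal valence:
  4 × C (aromatic): 1 H each → 4
  3 × C: 2 H each → 6
  2 × C (aromatic): no H
  1 × C: 3 H
  1 × C: 1 H
  1 × C: no H
  1 × O: no H
  Total hydrogens = 14.

14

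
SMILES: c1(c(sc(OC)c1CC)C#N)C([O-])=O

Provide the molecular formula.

Heavy atoms from the SMILES: 9 C, 1 N, 3 O, 1 S.
Implicit hydrogens by atom environment:
  4 × C (aromatic): no H
  2 × C: 3 H each → 6
  2 × C: no H
  2 × O: no H
  1 × C: 2 H
  1 × N: no H
  1 × O (charge -1): no H
  1 × S (aromatic): no H
  Total hydrogens = 8.
Net charge -1.
Molecular formula: C9H8NO3S-

C9H8NO3S-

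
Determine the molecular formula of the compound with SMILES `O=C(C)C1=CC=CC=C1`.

C8H8O

Heavy atoms from the SMILES: 8 C, 1 O.
Implicit hydrogens by atom environment:
  5 × C (aromatic): 1 H each → 5
  1 × C: 3 H
  1 × C (aromatic): no H
  1 × C: no H
  1 × O: no H
  Total hydrogens = 8.
Molecular formula: C8H8O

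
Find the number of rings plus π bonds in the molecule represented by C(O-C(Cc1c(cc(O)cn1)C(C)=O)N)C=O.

Molecular formula from the SMILES: C11H14N2O4.
DoU = (2C + 2 + N − H − X)/2 = (2·11 + 2 + 2 − 14 − 0)/2 = 12/2 = 6.
(Structurally: 1 ring(s) + 5 π bond(s) = 6.)

6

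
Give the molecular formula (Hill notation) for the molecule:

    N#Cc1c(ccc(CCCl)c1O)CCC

C12H14ClNO

Heavy atoms from the SMILES: 12 C, 1 Cl, 1 N, 1 O.
Implicit hydrogens by atom environment:
  4 × C: 2 H each → 8
  4 × C (aromatic): no H
  2 × C (aromatic): 1 H each → 2
  1 × C: 3 H
  1 × C: no H
  1 × Cl: no H
  1 × N: no H
  1 × O: 1 H
  Total hydrogens = 14.
Molecular formula: C12H14ClNO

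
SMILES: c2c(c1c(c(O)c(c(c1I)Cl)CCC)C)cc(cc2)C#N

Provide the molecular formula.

C17H15ClINO

Heavy atoms from the SMILES: 17 C, 1 Cl, 1 I, 1 N, 1 O.
Implicit hydrogens by atom environment:
  8 × C (aromatic): no H
  4 × C (aromatic): 1 H each → 4
  2 × C: 3 H each → 6
  2 × C: 2 H each → 4
  1 × C: no H
  1 × Cl: no H
  1 × I: no H
  1 × N: no H
  1 × O: 1 H
  Total hydrogens = 15.
Molecular formula: C17H15ClINO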